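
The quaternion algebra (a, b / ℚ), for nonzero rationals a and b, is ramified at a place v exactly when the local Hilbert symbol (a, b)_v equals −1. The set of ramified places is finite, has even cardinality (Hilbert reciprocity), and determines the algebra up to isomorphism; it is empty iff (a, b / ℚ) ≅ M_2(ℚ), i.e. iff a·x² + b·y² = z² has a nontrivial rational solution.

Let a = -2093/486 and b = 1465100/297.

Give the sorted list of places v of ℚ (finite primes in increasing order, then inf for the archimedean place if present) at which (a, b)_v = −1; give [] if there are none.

Mod squares: a ≡ -12558, b ≡ 9867. Check v ∈ {∞, 2, 3, 5, 7, 11, 13, 23}.
v=7: a=7^1·(≡3), b=7^2·(≡1) mod 7; (3|7)=-1, (1|7)=+1; (−1)^{1·2·3}·(-1)^2·(+1)^1 = +1.
v=∞: -12558 < 0 and 9867 > 0  ⇒  (a,b)_∞ = +1.
v=2: v_2(a)=-1, v_2(b)=2; units ≡ 1, 3 (mod 8); ε·ε+αω+βω = 0·1+-1·1+2·0 ≡ 1  ⇒  (a,b)_2 = -1.
v=23: a=23^1·(≡8), b=23^1·(≡5) mod 23; (8|23)=+1, (5|23)=-1; (−1)^{1·1·11}·(+1)^1·(-1)^1 = +1.
v=5: a=5^0·(≡2), b=5^2·(≡2) mod 5; (2|5)=-1, (2|5)=-1; (−1)^{0·2·2}·(-1)^2·(-1)^0 = +1.
v=3: a=3^-5·(≡2), b=3^-3·(≡1) mod 3; (2|3)=-1, (1|3)=+1; (−1)^{-5·-3·1}·(-1)^-3·(+1)^-5 = +1.
v=11: a=11^0·(≡4), b=11^-1·(≡2) mod 11; (4|11)=+1, (2|11)=-1; (−1)^{0·-1·5}·(+1)^-1·(-1)^0 = +1.
v=13: a=13^1·(≡12), b=13^1·(≡5) mod 13; (12|13)=+1, (5|13)=-1; (−1)^{1·1·6}·(+1)^1·(-1)^1 = -1.
|Ram(-12558, 9867)| = 2, even; anisotropic at {2, 13}.

[2, 13]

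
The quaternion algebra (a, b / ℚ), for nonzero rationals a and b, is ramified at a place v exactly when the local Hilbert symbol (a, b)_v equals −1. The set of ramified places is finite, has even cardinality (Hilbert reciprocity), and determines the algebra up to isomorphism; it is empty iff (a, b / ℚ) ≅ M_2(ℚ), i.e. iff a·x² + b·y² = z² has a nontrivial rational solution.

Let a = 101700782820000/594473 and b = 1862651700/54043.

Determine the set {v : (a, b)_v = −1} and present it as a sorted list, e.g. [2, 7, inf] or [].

(a, b) ≡ (714, 2431) mod (ℚ^×)²; places V = {2, 3, 5, 7, 11, 13, 17, 19, ∞}.
(a,b)_5: α=4, u≡4; β=2, v≡1 (mod 5); (4|5)=+1, (1|5)=+1; sign (−1)^0·+1^2·+1^4 = +1.
(a,b)_2: α=5, β=2; u≡5, v≡7 (mod 8); ε(u)ε(v)=0·1, αω(v)=5·0, βω(u)=2·1; sum ≡ 0  ⇒  +1.
(a,b)_7: α=3, u≡4; β=2, v≡1 (mod 7); (4|7)=+1, (1|7)=+1; sign (−1)^0·+1^2·+1^3 = +1.
(a,b)_∞: sgn(714)=+, sgn(2431)=+, so +1.
(a,b)_17: α=-3, u≡15; β=-3, v≡14 (mod 17); (15|17)=+1, (14|17)=-1; sign (−1)^0·+1^-3·-1^-3 = -1.
(a,b)_3: α=5, u≡1; β=4, v≡1 (mod 3); (1|3)=+1, (1|3)=+1; sign (−1)^0·+1^4·+1^5 = +1.
(a,b)_11: α=-2, u≡8; β=-1, v≡9 (mod 11); (8|11)=-1, (9|11)=+1; sign (−1)^0·-1^-1·+1^-2 = -1.
(a,b)_19: α=2, u≡1; β=2, v≡14 (mod 19); (1|19)=+1, (14|19)=-1; sign (−1)^0·+1^2·-1^2 = +1.
(a,b)_13: α=2, u≡1; β=1, v≡11 (mod 13); (1|13)=+1, (11|13)=-1; sign (−1)^0·+1^1·-1^2 = +1.
(714, 2431 / ℚ) ramifies at {11, 17}: a division algebra.

[11, 17]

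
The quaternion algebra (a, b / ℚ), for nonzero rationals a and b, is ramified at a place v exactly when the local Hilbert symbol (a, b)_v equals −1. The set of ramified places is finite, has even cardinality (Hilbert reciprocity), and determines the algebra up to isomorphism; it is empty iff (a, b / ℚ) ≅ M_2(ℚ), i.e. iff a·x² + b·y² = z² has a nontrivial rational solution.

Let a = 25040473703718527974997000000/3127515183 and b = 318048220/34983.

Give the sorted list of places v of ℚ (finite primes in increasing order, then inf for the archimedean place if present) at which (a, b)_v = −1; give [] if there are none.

Mod squares: a ≡ 2369851, b ≡ 103385. Check v ∈ {∞, 2, 3, 5, 7, 11, 13, 17, 19, 23, 29, 31}.
v=31: a=31^4·(≡18), b=31^1·(≡1) mod 31; (18|31)=+1, (1|31)=+1; (−1)^{4·1·15}·(+1)^1·(+1)^4 = +1.
v=23: a=23^-3·(≡14), b=23^-1·(≡19) mod 23; (14|23)=-1, (19|23)=-1; (−1)^{-3·-1·11}·(-1)^-1·(-1)^-3 = -1.
v=17: a=17^1·(≡11), b=17^0·(≡1) mod 17; (11|17)=-1, (1|17)=+1; (−1)^{1·0·8}·(-1)^0·(+1)^1 = +1.
v=29: a=29^3·(≡15), b=29^1·(≡2) mod 29; (15|29)=-1, (2|29)=-1; (−1)^{3·1·14}·(-1)^1·(-1)^3 = +1.
v=7: a=7^4·(≡2), b=7^2·(≡4) mod 7; (2|7)=+1, (4|7)=+1; (−1)^{4·2·3}·(+1)^2·(+1)^4 = +1.
v=3: a=3^-2·(≡1), b=3^-2·(≡2) mod 3; (1|3)=+1, (2|3)=-1; (−1)^{-2·-2·1}·(+1)^-2·(-1)^-2 = +1.
v=5: a=5^6·(≡1), b=5^1·(≡3) mod 5; (1|5)=+1, (3|5)=-1; (−1)^{6·1·2}·(+1)^1·(-1)^6 = +1.
v=11: a=11^1·(≡7), b=11^0·(≡2) mod 11; (7|11)=-1, (2|11)=-1; (−1)^{1·0·5}·(-1)^0·(-1)^1 = -1.
v=∞: 2369851 > 0 and 103385 > 0  ⇒  (a,b)_∞ = +1.
v=13: a=13^-4·(≡3), b=13^-2·(≡4) mod 13; (3|13)=+1, (4|13)=+1; (−1)^{-4·-2·6}·(+1)^-2·(+1)^-4 = +1.
v=2: v_2(a)=6, v_2(b)=2; units ≡ 3, 1 (mod 8); ε·ε+αω+βω = 1·0+6·0+2·1 ≡ 0  ⇒  (a,b)_2 = +1.
v=19: a=19^5·(≡18), b=19^2·(≡7) mod 19; (18|19)=-1, (7|19)=+1; (−1)^{5·2·9}·(-1)^2·(+1)^5 = +1.
|Ram(2369851, 103385)| = 2, even; anisotropic at {11, 23}.

[11, 23]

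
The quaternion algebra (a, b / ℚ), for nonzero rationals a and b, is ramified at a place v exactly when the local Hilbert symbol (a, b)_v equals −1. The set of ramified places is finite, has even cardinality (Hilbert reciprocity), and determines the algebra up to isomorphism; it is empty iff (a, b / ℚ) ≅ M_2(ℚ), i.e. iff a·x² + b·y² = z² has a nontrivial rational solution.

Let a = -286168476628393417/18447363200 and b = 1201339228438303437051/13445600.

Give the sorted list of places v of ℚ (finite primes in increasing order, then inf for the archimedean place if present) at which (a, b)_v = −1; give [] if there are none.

(a, b) ≡ (-1394, 714) mod (ℚ^×)²; places V = {2, 3, 5, 7, 17, 19, 37, 41, ∞}.
(a,b)_2: α=-7, β=-5; u≡7, v≡5 (mod 8); ε(u)ε(v)=1·0, αω(v)=-7·1, βω(u)=-5·0; sum ≡ 1  ⇒  -1.
(a,b)_3: α=0, u≡1; β=3, v≡1 (mod 3); (1|3)=+1, (1|3)=+1; sign (−1)^0·+1^3·+1^0 = +1.
(a,b)_5: α=-2, u≡1; β=-2, v≡4 (mod 5); (1|5)=+1, (4|5)=+1; sign (−1)^0·+1^-2·+1^-2 = +1.
(a,b)_7: α=-8, u≡5; β=-5, v≡1 (mod 7); (5|7)=-1, (1|7)=+1; sign (−1)^0·-1^-5·+1^-8 = -1.
(a,b)_41: α=3, u≡7; β=4, v≡7 (mod 41); (7|41)=-1, (7|41)=-1; sign (−1)^0·-1^4·-1^3 = -1.
(a,b)_37: α=4, u≡27; β=6, v≡10 (mod 37); (27|37)=+1, (10|37)=+1; sign (−1)^0·+1^6·+1^4 = +1.
(a,b)_∞: sgn(-1394)=−, sgn(714)=+, so +1.
(a,b)_19: α=4, u≡14; β=2, v≡5 (mod 19); (14|19)=-1, (5|19)=+1; sign (−1)^0·-1^2·+1^4 = +1.
(a,b)_17: α=1, u≡3; β=1, v≡8 (mod 17); (3|17)=-1, (8|17)=+1; sign (−1)^0·-1^1·+1^1 = -1.
(-1394, 714 / ℚ) ramifies at {2, 7, 17, 41}: a division algebra.

[2, 7, 17, 41]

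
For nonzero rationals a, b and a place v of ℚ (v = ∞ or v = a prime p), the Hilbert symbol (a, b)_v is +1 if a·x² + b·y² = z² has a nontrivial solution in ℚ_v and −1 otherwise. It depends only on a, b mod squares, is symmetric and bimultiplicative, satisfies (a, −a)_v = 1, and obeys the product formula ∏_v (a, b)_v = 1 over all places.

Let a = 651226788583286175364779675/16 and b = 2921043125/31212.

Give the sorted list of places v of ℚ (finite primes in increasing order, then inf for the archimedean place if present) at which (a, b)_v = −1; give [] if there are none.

Mod squares: a ≡ 7163, b ≡ 286143. Check v ∈ {∞, 2, 3, 5, 7, 11, 13, 17, 19, 23, 29}.
v=2: v_2(a)=-4, v_2(b)=-2; units ≡ 3, 7 (mod 8); ε·ε+αω+βω = 1·1+-4·0+-2·1 ≡ 1  ⇒  (a,b)_2 = -1.
v=∞: 7163 > 0 and 286143 > 0  ⇒  (a,b)_∞ = +1.
v=23: a=23^4·(≡14), b=23^1·(≡15) mod 23; (14|23)=-1, (15|23)=-1; (−1)^{4·1·11}·(-1)^1·(-1)^4 = -1.
v=5: a=5^2·(≡2), b=5^4·(≡2) mod 5; (2|5)=-1, (2|5)=-1; (−1)^{2·4·2}·(-1)^4·(-1)^2 = +1.
v=13: a=13^3·(≡7), b=13^1·(≡2) mod 13; (7|13)=-1, (2|13)=-1; (−1)^{3·1·6}·(-1)^1·(-1)^3 = +1.
v=11: a=11^4·(≡8), b=11^1·(≡5) mod 11; (8|11)=-1, (5|11)=+1; (−1)^{4·1·5}·(-1)^1·(+1)^4 = -1.
v=29: a=29^3·(≡26), b=29^1·(≡16) mod 29; (26|29)=-1, (16|29)=+1; (−1)^{3·1·14}·(-1)^1·(+1)^3 = -1.
v=3: a=3^2·(≡2), b=3^-3·(≡2) mod 3; (2|3)=-1, (2|3)=-1; (−1)^{2·-3·1}·(-1)^-3·(-1)^2 = -1.
v=19: a=19^1·(≡16), b=19^0·(≡12) mod 19; (16|19)=+1, (12|19)=-1; (−1)^{1·0·9}·(+1)^0·(-1)^1 = -1.
v=17: a=17^2·(≡14), b=17^-2·(≡9) mod 17; (14|17)=-1, (9|17)=+1; (−1)^{2·-2·8}·(-1)^-2·(+1)^2 = +1.
v=7: a=7^4·(≡2), b=7^2·(≡2) mod 7; (2|7)=+1, (2|7)=+1; (−1)^{4·2·3}·(+1)^2·(+1)^4 = +1.
(7163, 286143 / ℚ) ramifies at {2, 3, 11, 19, 23, 29}: a division algebra.

[2, 3, 11, 19, 23, 29]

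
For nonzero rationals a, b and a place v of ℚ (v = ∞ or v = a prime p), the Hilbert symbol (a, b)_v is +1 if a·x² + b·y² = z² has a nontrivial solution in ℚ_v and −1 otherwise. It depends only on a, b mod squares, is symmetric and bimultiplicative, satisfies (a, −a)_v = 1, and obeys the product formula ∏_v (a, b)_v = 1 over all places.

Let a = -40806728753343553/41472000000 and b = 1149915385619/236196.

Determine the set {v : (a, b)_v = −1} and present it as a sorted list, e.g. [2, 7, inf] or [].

(a, b) ≡ (-34034, 11) mod (ℚ^×)²; places V = {2, 3, 5, 7, 11, 13, 17, 19, ∞}.
(a,b)_17: α=3, u≡13; β=2, v≡14 (mod 17); (13|17)=+1, (14|17)=-1; sign (−1)^0·+1^2·-1^3 = -1.
(a,b)_7: α=5, u≡5; β=2, v≡4 (mod 7); (5|7)=-1, (4|7)=+1; sign (−1)^0·-1^2·+1^5 = +1.
(a,b)_19: α=0, u≡8; β=2, v≡1 (mod 19); (8|19)=-1, (1|19)=+1; sign (−1)^0·-1^2·+1^0 = +1.
(a,b)_2: α=-15, β=-2; u≡7, v≡3 (mod 8); ε(u)ε(v)=1·1, αω(v)=-15·1, βω(u)=-2·0; sum ≡ 0  ⇒  +1.
(a,b)_∞: sgn(-34034)=−, sgn(11)=+, so +1.
(a,b)_5: α=-6, u≡4; β=0, v≡4 (mod 5); (4|5)=+1, (4|5)=+1; sign (−1)^0·+1^0·+1^-6 = +1.
(a,b)_13: α=5, u≡8; β=2, v≡8 (mod 13); (8|13)=-1, (8|13)=-1; sign (−1)^0·-1^2·-1^5 = -1.
(a,b)_3: α=-4, u≡1; β=-10, v≡2 (mod 3); (1|3)=+1, (2|3)=-1; sign (−1)^0·+1^-10·-1^-4 = +1.
(a,b)_11: α=3, u≡2; β=3, v≡3 (mod 11); (2|11)=-1, (3|11)=+1; sign (−1)^1·-1^3·+1^3 = +1.
Ram(-34034, 11) = {13, 17}; no ℚ_13-point on the conic.

[13, 17]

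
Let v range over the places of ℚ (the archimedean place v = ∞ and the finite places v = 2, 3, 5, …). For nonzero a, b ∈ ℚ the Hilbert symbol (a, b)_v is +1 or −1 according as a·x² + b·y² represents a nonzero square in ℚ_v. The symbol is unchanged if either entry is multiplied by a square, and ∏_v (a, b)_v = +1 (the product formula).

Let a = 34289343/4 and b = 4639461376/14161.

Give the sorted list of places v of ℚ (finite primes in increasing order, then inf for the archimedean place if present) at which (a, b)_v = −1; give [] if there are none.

Mod squares: a ≡ 23, b ≡ 9361. Check v ∈ {∞, 2, 3, 7, 11, 17, 23, 37}.
v=23: a=23^1·(≡1), b=23^1·(≡12) mod 23; (1|23)=+1, (12|23)=+1; (−1)^{1·1·11}·(+1)^1·(+1)^1 = -1.
v=7: a=7^0·(≡1), b=7^-2·(≡2) mod 7; (1|7)=+1, (2|7)=+1; (−1)^{0·-2·3}·(+1)^-2·(+1)^0 = +1.
v=17: a=17^0·(≡5), b=17^-2·(≡11) mod 17; (5|17)=-1, (11|17)=-1; (−1)^{0·-2·8}·(-1)^-2·(-1)^0 = +1.
v=∞: 23 > 0 and 9361 > 0  ⇒  (a,b)_∞ = +1.
v=37: a=37^2·(≡18), b=37^1·(≡8) mod 37; (18|37)=-1, (8|37)=-1; (−1)^{2·1·18}·(-1)^1·(-1)^2 = -1.
v=2: v_2(a)=-2, v_2(b)=12; units ≡ 7, 1 (mod 8); ε·ε+αω+βω = 1·0+-2·0+12·0 ≡ 0  ⇒  (a,b)_2 = +1.
v=3: a=3^2·(≡2), b=3^0·(≡1) mod 3; (2|3)=-1, (1|3)=+1; (−1)^{2·0·1}·(-1)^0·(+1)^2 = +1.
v=11: a=11^2·(≡3), b=11^3·(≡4) mod 11; (3|11)=+1, (4|11)=+1; (−1)^{2·3·5}·(+1)^3·(+1)^2 = +1.
(23, 9361 / ℚ) ramifies at {23, 37}: a division algebra.

[23, 37]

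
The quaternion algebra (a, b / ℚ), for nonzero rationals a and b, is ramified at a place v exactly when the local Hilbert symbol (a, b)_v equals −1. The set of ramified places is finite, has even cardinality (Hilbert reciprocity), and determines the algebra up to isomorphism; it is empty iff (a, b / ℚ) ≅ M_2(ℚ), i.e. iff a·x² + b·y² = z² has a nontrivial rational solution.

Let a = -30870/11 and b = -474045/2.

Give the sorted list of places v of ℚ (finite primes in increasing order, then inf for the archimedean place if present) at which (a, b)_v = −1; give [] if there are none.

(a, b) ≡ (-770, -5610) mod (ℚ^×)²; places V = {2, 3, 5, 7, 11, 13, 17, ∞}.
(a,b)_3: α=2, u≡1; β=1, v≡2 (mod 3); (1|3)=+1, (2|3)=-1; sign (−1)^0·+1^1·-1^2 = +1.
(a,b)_7: α=3, u≡2; β=0, v≡1 (mod 7); (2|7)=+1, (1|7)=+1; sign (−1)^0·+1^0·+1^3 = +1.
(a,b)_11: α=-1, u≡7; β=1, v≡7 (mod 11); (7|11)=-1, (7|11)=-1; sign (−1)^1·-1^1·-1^-1 = -1.
(a,b)_13: α=0, u≡4; β=2, v≡8 (mod 13); (4|13)=+1, (8|13)=-1; sign (−1)^0·+1^2·-1^0 = +1.
(a,b)_17: α=0, u≡11; β=1, v≡6 (mod 17); (11|17)=-1, (6|17)=-1; sign (−1)^0·-1^1·-1^0 = -1.
(a,b)_5: α=1, u≡1; β=1, v≡3 (mod 5); (1|5)=+1, (3|5)=-1; sign (−1)^0·+1^1·-1^1 = -1.
(a,b)_∞: sgn(-770)=−, sgn(-5610)=−, so -1.
(a,b)_2: α=1, β=-1; u≡7, v≡3 (mod 8); ε(u)ε(v)=1·1, αω(v)=1·1, βω(u)=-1·0; sum ≡ 0  ⇒  +1.
Ram(-770, -5610) = {5, 11, 17, ∞}; no ℚ_5-point on the conic.

[5, 11, 17, inf]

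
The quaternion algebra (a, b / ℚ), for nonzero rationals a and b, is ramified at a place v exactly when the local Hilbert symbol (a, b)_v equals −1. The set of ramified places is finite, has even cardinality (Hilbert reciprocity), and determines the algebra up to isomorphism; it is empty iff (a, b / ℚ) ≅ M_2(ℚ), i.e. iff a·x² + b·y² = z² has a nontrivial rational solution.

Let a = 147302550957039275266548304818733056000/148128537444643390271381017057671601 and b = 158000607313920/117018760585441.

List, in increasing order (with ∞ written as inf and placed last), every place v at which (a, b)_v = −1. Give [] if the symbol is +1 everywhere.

[5, 41]

Mod squares: a ≡ 7585, b ≡ 22755. Check v ∈ {∞, 2, 3, 5, 7, 11, 13, 23, 31, 37, 41}.
v=11: a=11^-10·(≡7), b=11^-4·(≡6) mod 11; (7|11)=-1, (6|11)=-1; (−1)^{-10·-4·5}·(-1)^-4·(-1)^-10 = +1.
v=3: a=3^10·(≡1), b=3^3·(≡1) mod 3; (1|3)=+1, (1|3)=+1; (−1)^{10·3·1}·(+1)^3·(+1)^10 = +1.
v=∞: 7585 > 0 and 22755 > 0  ⇒  (a,b)_∞ = +1.
v=5: a=5^3·(≡3), b=5^1·(≡4) mod 5; (3|5)=-1, (4|5)=+1; (−1)^{3·1·2}·(-1)^1·(+1)^3 = -1.
v=31: a=31^4·(≡13), b=31^2·(≡1) mod 31; (13|31)=-1, (1|31)=+1; (−1)^{4·2·15}·(-1)^2·(+1)^4 = +1.
v=41: a=41^3·(≡18), b=41^1·(≡15) mod 41; (18|41)=+1, (15|41)=-1; (−1)^{3·1·20}·(+1)^1·(-1)^3 = -1.
v=37: a=37^3·(≡20), b=37^1·(≡13) mod 37; (20|37)=-1, (13|37)=-1; (−1)^{3·1·18}·(-1)^1·(-1)^3 = +1.
v=13: a=13^-10·(≡8), b=13^-4·(≡8) mod 13; (8|13)=-1, (8|13)=-1; (−1)^{-10·-4·6}·(-1)^-4·(-1)^-10 = +1.
v=2: v_2(a)=30, v_2(b)=14; units ≡ 1, 3 (mod 8); ε·ε+αω+βω = 0·1+30·1+14·0 ≡ 0  ⇒  (a,b)_2 = +1.
v=23: a=23^-10·(≡4), b=23^-4·(≡2) mod 23; (4|23)=+1, (2|23)=+1; (−1)^{-10·-4·11}·(+1)^-4·(+1)^-10 = +1.
v=7: a=7^8·(≡2), b=7^2·(≡3) mod 7; (2|7)=+1, (3|7)=-1; (−1)^{8·2·3}·(+1)^2·(-1)^8 = +1.
Ram(7585, 22755) = {5, 41}; no ℚ_5-point on the conic.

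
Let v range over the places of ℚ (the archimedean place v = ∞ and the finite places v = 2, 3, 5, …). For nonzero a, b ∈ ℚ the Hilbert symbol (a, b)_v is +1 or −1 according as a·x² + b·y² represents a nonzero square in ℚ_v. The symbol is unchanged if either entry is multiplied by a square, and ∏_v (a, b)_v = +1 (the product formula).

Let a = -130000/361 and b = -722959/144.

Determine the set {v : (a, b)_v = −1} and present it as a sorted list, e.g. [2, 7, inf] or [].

Mod squares: a ≡ -13, b ≡ -391. Check v ∈ {∞, 2, 3, 5, 13, 17, 19, 23, 43}.
v=5: a=5^4·(≡2), b=5^0·(≡4) mod 5; (2|5)=-1, (4|5)=+1; (−1)^{4·0·2}·(-1)^0·(+1)^4 = +1.
v=2: v_2(a)=4, v_2(b)=-4; units ≡ 3, 1 (mod 8); ε·ε+αω+βω = 1·0+4·0+-4·1 ≡ 0  ⇒  (a,b)_2 = +1.
v=13: a=13^1·(≡1), b=13^0·(≡10) mod 13; (1|13)=+1, (10|13)=+1; (−1)^{1·0·6}·(+1)^0·(+1)^1 = +1.
v=3: a=3^0·(≡2), b=3^-2·(≡2) mod 3; (2|3)=-1, (2|3)=-1; (−1)^{0·-2·1}·(-1)^-2·(-1)^0 = +1.
v=∞: -13 < 0 and -391 < 0  ⇒  (a,b)_∞ = -1.
v=43: a=43^0·(≡12), b=43^2·(≡37) mod 43; (12|43)=-1, (37|43)=-1; (−1)^{0·2·21}·(-1)^2·(-1)^0 = +1.
v=19: a=19^-2·(≡17), b=19^0·(≡13) mod 19; (17|19)=+1, (13|19)=-1; (−1)^{-2·0·9}·(+1)^0·(-1)^-2 = +1.
v=23: a=23^0·(≡17), b=23^1·(≡9) mod 23; (17|23)=-1, (9|23)=+1; (−1)^{0·1·11}·(-1)^1·(+1)^0 = -1.
v=17: a=17^0·(≡4), b=17^1·(≡3) mod 17; (4|17)=+1, (3|17)=-1; (−1)^{0·1·8}·(+1)^1·(-1)^0 = +1.
(-13, -391 / ℚ) ramifies at {23, ∞}: a division algebra.

[23, inf]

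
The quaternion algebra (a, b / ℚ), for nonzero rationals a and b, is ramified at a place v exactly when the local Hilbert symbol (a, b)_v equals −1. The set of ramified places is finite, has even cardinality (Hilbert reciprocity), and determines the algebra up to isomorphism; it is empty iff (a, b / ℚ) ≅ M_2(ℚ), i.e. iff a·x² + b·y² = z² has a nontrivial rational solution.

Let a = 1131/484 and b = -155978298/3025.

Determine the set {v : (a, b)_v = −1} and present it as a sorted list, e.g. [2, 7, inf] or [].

Mod squares: a ≡ 1131, b ≡ -213962. Check v ∈ {∞, 2, 3, 5, 7, 11, 13, 17, 29, 31}.
v=3: a=3^1·(≡2), b=3^6·(≡1) mod 3; (2|3)=-1, (1|3)=+1; (−1)^{1·6·1}·(-1)^6·(+1)^1 = +1.
v=∞: 1131 > 0 and -213962 < 0  ⇒  (a,b)_∞ = +1.
v=17: a=17^0·(≡16), b=17^1·(≡5) mod 17; (16|17)=+1, (5|17)=-1; (−1)^{0·1·8}·(+1)^1·(-1)^0 = +1.
v=29: a=29^1·(≡15), b=29^1·(≡14) mod 29; (15|29)=-1, (14|29)=-1; (−1)^{1·1·14}·(-1)^1·(-1)^1 = +1.
v=5: a=5^0·(≡4), b=5^-2·(≡2) mod 5; (4|5)=+1, (2|5)=-1; (−1)^{0·-2·2}·(+1)^-2·(-1)^0 = +1.
v=2: v_2(a)=-2, v_2(b)=1; units ≡ 3, 3 (mod 8); ε·ε+αω+βω = 1·1+-2·1+1·1 ≡ 0  ⇒  (a,b)_2 = +1.
v=11: a=11^-2·(≡5), b=11^-2·(≡10) mod 11; (5|11)=+1, (10|11)=-1; (−1)^{-2·-2·5}·(+1)^-2·(-1)^-2 = +1.
v=31: a=31^0·(≡22), b=31^1·(≡27) mod 31; (22|31)=-1, (27|31)=-1; (−1)^{0·1·15}·(-1)^1·(-1)^0 = -1.
v=13: a=13^1·(≡3), b=13^0·(≡2) mod 13; (3|13)=+1, (2|13)=-1; (−1)^{1·0·6}·(+1)^0·(-1)^1 = -1.
v=7: a=7^0·(≡4), b=7^1·(≡3) mod 7; (4|7)=+1, (3|7)=-1; (−1)^{0·1·3}·(+1)^1·(-1)^0 = +1.
Ram(1131, -213962) = {13, 31}; no ℚ_13-point on the conic.

[13, 31]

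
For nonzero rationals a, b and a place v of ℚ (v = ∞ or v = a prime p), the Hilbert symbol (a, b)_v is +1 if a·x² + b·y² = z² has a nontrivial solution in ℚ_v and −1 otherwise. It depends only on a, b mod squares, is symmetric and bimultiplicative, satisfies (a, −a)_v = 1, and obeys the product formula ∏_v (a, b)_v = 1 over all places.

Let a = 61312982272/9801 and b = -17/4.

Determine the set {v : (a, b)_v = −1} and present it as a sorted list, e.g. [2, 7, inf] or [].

(a, b) ≡ (493, -17) mod (ℚ^×)²; places V = {2, 3, 11, 17, 29, 41, ∞}.
(a,b)_2: α=8, β=-2; u≡5, v≡7 (mod 8); ε(u)ε(v)=0·1, αω(v)=8·0, βω(u)=-2·1; sum ≡ 0  ⇒  +1.
(a,b)_11: α=-2, u≡9; β=0, v≡4 (mod 11); (9|11)=+1, (4|11)=+1; sign (−1)^0·+1^0·+1^-2 = +1.
(a,b)_∞: sgn(493)=+, sgn(-17)=−, so +1.
(a,b)_41: α=2, u≡10; β=0, v≡6 (mod 41); (10|41)=+1, (6|41)=-1; sign (−1)^0·+1^0·-1^2 = +1.
(a,b)_3: α=-4, u≡1; β=0, v≡1 (mod 3); (1|3)=+1, (1|3)=+1; sign (−1)^0·+1^0·+1^-4 = +1.
(a,b)_29: α=1, u≡27; β=0, v≡3 (mod 29); (27|29)=-1, (3|29)=-1; sign (−1)^0·-1^0·-1^1 = -1.
(a,b)_17: α=3, u≡3; β=1, v≡4 (mod 17); (3|17)=-1, (4|17)=+1; sign (−1)^0·-1^1·+1^3 = -1.
Ram(493, -17) = {17, 29}; no ℚ_17-point on the conic.

[17, 29]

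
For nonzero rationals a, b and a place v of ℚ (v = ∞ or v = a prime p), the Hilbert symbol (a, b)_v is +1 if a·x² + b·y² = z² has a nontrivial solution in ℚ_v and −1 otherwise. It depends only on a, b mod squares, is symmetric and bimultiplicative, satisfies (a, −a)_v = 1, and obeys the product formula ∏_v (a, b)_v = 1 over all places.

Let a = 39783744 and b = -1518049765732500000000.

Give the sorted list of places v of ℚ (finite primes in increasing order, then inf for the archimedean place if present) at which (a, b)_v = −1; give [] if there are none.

[11, 23]

Mod squares: a ≡ 69069, b ≡ -77. Check v ∈ {∞, 2, 3, 5, 7, 11, 13, 23}.
v=11: a=11^1·(≡3), b=11^3·(≡1) mod 11; (3|11)=+1, (1|11)=+1; (−1)^{1·3·5}·(+1)^3·(+1)^1 = -1.
v=7: a=7^1·(≡1), b=7^1·(≡3) mod 7; (1|7)=+1, (3|7)=-1; (−1)^{1·1·3}·(+1)^1·(-1)^1 = +1.
v=∞: 69069 > 0 and -77 < 0  ⇒  (a,b)_∞ = +1.
v=5: a=5^0·(≡4), b=5^10·(≡2) mod 5; (4|5)=+1, (2|5)=-1; (−1)^{0·10·2}·(+1)^10·(-1)^0 = +1.
v=23: a=23^1·(≡13), b=23^2·(≡11) mod 23; (13|23)=+1, (11|23)=-1; (−1)^{1·2·11}·(+1)^2·(-1)^1 = -1.
v=2: v_2(a)=6, v_2(b)=8; units ≡ 5, 3 (mod 8); ε·ε+αω+βω = 0·1+6·1+8·1 ≡ 0  ⇒  (a,b)_2 = +1.
v=13: a=13^1·(≡10), b=13^2·(≡1) mod 13; (10|13)=+1, (1|13)=+1; (−1)^{1·2·6}·(+1)^2·(+1)^1 = +1.
v=3: a=3^3·(≡1), b=3^6·(≡1) mod 3; (1|3)=+1, (1|3)=+1; (−1)^{3·6·1}·(+1)^6·(+1)^3 = +1.
Ram(69069, -77) = {11, 23}; no ℚ_11-point on the conic.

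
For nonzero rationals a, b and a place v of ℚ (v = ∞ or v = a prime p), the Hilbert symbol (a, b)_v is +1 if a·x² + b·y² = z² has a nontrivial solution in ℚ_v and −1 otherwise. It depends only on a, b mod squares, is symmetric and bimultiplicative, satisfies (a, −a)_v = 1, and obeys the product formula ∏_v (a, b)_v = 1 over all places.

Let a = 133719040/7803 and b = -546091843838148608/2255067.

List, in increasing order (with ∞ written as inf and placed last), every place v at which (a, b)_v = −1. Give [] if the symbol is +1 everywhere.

Mod squares: a ≡ 7995, b ≡ -10626. Check v ∈ {∞, 2, 3, 5, 7, 11, 13, 17, 23, 41}.
v=5: a=5^1·(≡1), b=5^0·(≡1) mod 5; (1|5)=+1, (1|5)=+1; (−1)^{1·0·2}·(+1)^0·(+1)^1 = +1.
v=13: a=13^1·(≡4), b=13^4·(≡11) mod 13; (4|13)=+1, (11|13)=-1; (−1)^{1·4·6}·(+1)^4·(-1)^1 = -1.
v=11: a=11^0·(≡1), b=11^1·(≡8) mod 11; (1|11)=+1, (8|11)=-1; (−1)^{0·1·5}·(+1)^1·(-1)^0 = +1.
v=17: a=17^-2·(≡10), b=17^-4·(≡1) mod 17; (10|17)=-1, (1|17)=+1; (−1)^{-2·-4·8}·(-1)^-4·(+1)^-2 = +1.
v=23: a=23^0·(≡5), b=23^1·(≡20) mod 23; (5|23)=-1, (20|23)=-1; (−1)^{0·1·11}·(-1)^1·(-1)^0 = -1.
v=∞: 7995 > 0 and -10626 < 0  ⇒  (a,b)_∞ = +1.
v=2: v_2(a)=10, v_2(b)=17; units ≡ 3, 7 (mod 8); ε·ε+αω+βω = 1·1+10·0+17·1 ≡ 0  ⇒  (a,b)_2 = +1.
v=7: a=7^2·(≡2), b=7^3·(≡1) mod 7; (2|7)=+1, (1|7)=+1; (−1)^{2·3·3}·(+1)^3·(+1)^2 = +1.
v=41: a=41^1·(≡1), b=41^2·(≡27) mod 41; (1|41)=+1, (27|41)=-1; (−1)^{1·2·20}·(+1)^2·(-1)^1 = -1.
v=3: a=3^-3·(≡1), b=3^-3·(≡1) mod 3; (1|3)=+1, (1|3)=+1; (−1)^{-3·-3·1}·(+1)^-3·(+1)^-3 = -1.
|Ram(7995, -10626)| = 4, even; anisotropic at {3, 13, 23, 41}.

[3, 13, 23, 41]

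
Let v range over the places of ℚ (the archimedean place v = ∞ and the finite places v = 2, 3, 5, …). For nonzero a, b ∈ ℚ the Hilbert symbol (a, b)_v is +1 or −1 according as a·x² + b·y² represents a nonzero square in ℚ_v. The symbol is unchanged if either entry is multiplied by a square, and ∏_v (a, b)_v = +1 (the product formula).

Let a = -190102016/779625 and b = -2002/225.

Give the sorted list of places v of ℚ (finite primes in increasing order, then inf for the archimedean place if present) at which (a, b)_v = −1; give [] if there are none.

(a, b) ≡ (-10010, -2002) mod (ℚ^×)²; places V = {2, 3, 5, 7, 11, 13, ∞}.
(a,b)_5: α=-3, u≡2; β=-2, v≡2 (mod 5); (2|5)=-1, (2|5)=-1; sign (−1)^0·-1^-2·-1^-3 = -1.
(a,b)_7: α=-1, u≡3; β=1, v≡1 (mod 7); (3|7)=-1, (1|7)=+1; sign (−1)^1·-1^1·+1^-1 = +1.
(a,b)_2: α=9, β=1; u≡3, v≡7 (mod 8); ε(u)ε(v)=1·1, αω(v)=9·0, βω(u)=1·1; sum ≡ 0  ⇒  +1.
(a,b)_11: α=-1, u≡3; β=1, v≡1 (mod 11); (3|11)=+1, (1|11)=+1; sign (−1)^1·+1^1·+1^-1 = -1.
(a,b)_13: α=5, u≡4; β=1, v≡7 (mod 13); (4|13)=+1, (7|13)=-1; sign (−1)^0·+1^1·-1^5 = -1.
(a,b)_3: α=-4, u≡1; β=-2, v≡2 (mod 3); (1|3)=+1, (2|3)=-1; sign (−1)^0·+1^-2·-1^-4 = +1.
(a,b)_∞: sgn(-10010)=−, sgn(-2002)=−, so -1.
(-10010, -2002 / ℚ) ramifies at {5, 11, 13, ∞}: a division algebra.

[5, 11, 13, inf]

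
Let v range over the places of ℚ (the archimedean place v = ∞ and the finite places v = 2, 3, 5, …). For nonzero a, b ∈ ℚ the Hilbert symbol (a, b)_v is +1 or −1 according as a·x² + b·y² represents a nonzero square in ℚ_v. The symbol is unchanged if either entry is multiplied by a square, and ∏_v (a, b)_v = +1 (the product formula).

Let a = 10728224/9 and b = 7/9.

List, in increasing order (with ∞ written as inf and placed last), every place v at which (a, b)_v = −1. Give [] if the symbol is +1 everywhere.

(a, b) ≡ (670514, 7) mod (ℚ^×)²; places V = {2, 3, 7, 13, 17, 37, 41, ∞}.
(a,b)_∞: sgn(670514)=+, sgn(7)=+, so +1.
(a,b)_3: α=-2, u≡2; β=-2, v≡1 (mod 3); (2|3)=-1, (1|3)=+1; sign (−1)^0·-1^-2·+1^-2 = +1.
(a,b)_7: α=0, u≡5; β=1, v≡4 (mod 7); (5|7)=-1, (4|7)=+1; sign (−1)^0·-1^1·+1^0 = -1.
(a,b)_17: α=1, u≡13; β=0, v≡14 (mod 17); (13|17)=+1, (14|17)=-1; sign (−1)^0·+1^0·-1^1 = -1.
(a,b)_41: α=1, u≡23; β=0, v≡19 (mod 41); (23|41)=+1, (19|41)=-1; sign (−1)^0·+1^0·-1^1 = -1.
(a,b)_37: α=1, u≡31; β=0, v≡9 (mod 37); (31|37)=-1, (9|37)=+1; sign (−1)^0·-1^0·+1^1 = +1.
(a,b)_2: α=5, β=0; u≡1, v≡7 (mod 8); ε(u)ε(v)=0·1, αω(v)=5·0, βω(u)=0·0; sum ≡ 0  ⇒  +1.
(a,b)_13: α=1, u≡11; β=0, v≡8 (mod 13); (11|13)=-1, (8|13)=-1; sign (−1)^0·-1^0·-1^1 = -1.
(670514, 7 / ℚ) ramifies at {7, 13, 17, 41}: a division algebra.

[7, 13, 17, 41]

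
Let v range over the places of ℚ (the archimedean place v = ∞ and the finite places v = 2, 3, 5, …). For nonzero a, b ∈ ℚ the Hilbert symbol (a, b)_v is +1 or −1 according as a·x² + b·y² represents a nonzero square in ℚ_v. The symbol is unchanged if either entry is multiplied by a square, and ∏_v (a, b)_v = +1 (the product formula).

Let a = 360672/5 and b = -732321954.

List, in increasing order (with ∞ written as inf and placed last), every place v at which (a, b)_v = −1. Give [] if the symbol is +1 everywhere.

(a, b) ≡ (390, -34) mod (ℚ^×)²; places V = {2, 3, 5, 7, 13, 17, ∞}.
(a,b)_5: α=-1, u≡2; β=0, v≡1 (mod 5); (2|5)=-1, (1|5)=+1; sign (−1)^0·-1^0·+1^-1 = +1.
(a,b)_7: α=0, u≡5; β=2, v≡4 (mod 7); (5|7)=-1, (4|7)=+1; sign (−1)^0·-1^2·+1^0 = +1.
(a,b)_3: α=1, u≡1; β=2, v≡2 (mod 3); (1|3)=+1, (2|3)=-1; sign (−1)^0·+1^2·-1^1 = -1.
(a,b)_17: α=2, u≡15; β=3, v≡15 (mod 17); (15|17)=+1, (15|17)=+1; sign (−1)^0·+1^3·+1^2 = +1.
(a,b)_2: α=5, β=1; u≡3, v≡7 (mod 8); ε(u)ε(v)=1·1, αω(v)=5·0, βω(u)=1·1; sum ≡ 0  ⇒  +1.
(a,b)_13: α=1, u≡3; β=2, v≡11 (mod 13); (3|13)=+1, (11|13)=-1; sign (−1)^0·+1^2·-1^1 = -1.
(a,b)_∞: sgn(390)=+, sgn(-34)=−, so +1.
Ram(390, -34) = {3, 13}; no ℚ_3-point on the conic.

[3, 13]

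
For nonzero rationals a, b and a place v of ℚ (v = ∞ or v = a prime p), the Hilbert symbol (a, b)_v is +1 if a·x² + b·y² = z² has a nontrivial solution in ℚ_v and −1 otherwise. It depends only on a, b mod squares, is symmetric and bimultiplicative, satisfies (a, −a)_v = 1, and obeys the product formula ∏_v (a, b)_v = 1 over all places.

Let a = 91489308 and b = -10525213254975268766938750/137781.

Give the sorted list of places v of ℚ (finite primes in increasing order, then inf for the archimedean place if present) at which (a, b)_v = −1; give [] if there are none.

[3, 19]

Mod squares: a ≡ 79143, b ≡ -21052038. Check v ∈ {∞, 2, 3, 5, 7, 17, 19, 23, 31, 37}.
v=∞: 79143 > 0 and -21052038 < 0  ⇒  (a,b)_∞ = +1.
v=37: a=37^1·(≡11), b=37^3·(≡11) mod 37; (11|37)=+1, (11|37)=+1; (−1)^{1·3·18}·(+1)^3·(+1)^1 = +1.
v=17: a=17^2·(≡15), b=17^6·(≡6) mod 17; (15|17)=+1, (6|17)=-1; (−1)^{2·6·8}·(+1)^6·(-1)^2 = +1.
v=23: a=23^1·(≡15), b=23^3·(≡13) mod 23; (15|23)=-1, (13|23)=+1; (−1)^{1·3·11}·(-1)^3·(+1)^1 = +1.
v=31: a=31^1·(≡6), b=31^3·(≡10) mod 31; (6|31)=-1, (10|31)=+1; (−1)^{1·3·15}·(-1)^3·(+1)^1 = +1.
v=19: a=19^0·(≡14), b=19^1·(≡10) mod 19; (14|19)=-1, (10|19)=-1; (−1)^{0·1·9}·(-1)^1·(-1)^0 = -1.
v=7: a=7^0·(≡1), b=7^-1·(≡1) mod 7; (1|7)=+1, (1|7)=+1; (−1)^{0·-1·3}·(+1)^-1·(+1)^0 = +1.
v=2: v_2(a)=2, v_2(b)=1; units ≡ 7, 5 (mod 8); ε·ε+αω+βω = 1·0+2·1+1·0 ≡ 0  ⇒  (a,b)_2 = +1.
v=5: a=5^0·(≡3), b=5^4·(≡3) mod 5; (3|5)=-1, (3|5)=-1; (−1)^{0·4·2}·(-1)^4·(-1)^0 = +1.
v=3: a=3^1·(≡2), b=3^-9·(≡2) mod 3; (2|3)=-1, (2|3)=-1; (−1)^{1·-9·1}·(-1)^-9·(-1)^1 = -1.
|Ram(79143, -21052038)| = 2, even; anisotropic at {3, 19}.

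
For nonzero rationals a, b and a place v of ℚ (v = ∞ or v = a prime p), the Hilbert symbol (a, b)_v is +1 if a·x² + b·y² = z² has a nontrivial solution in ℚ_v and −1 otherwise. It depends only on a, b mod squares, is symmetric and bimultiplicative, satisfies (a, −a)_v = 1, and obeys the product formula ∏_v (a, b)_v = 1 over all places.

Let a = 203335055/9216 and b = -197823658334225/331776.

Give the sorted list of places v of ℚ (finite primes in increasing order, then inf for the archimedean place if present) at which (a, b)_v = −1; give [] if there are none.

[2, 11]

(a, b) ≡ (95, -209) mod (ℚ^×)²; places V = {2, 3, 5, 7, 11, 19, ∞}.
(a,b)_∞: sgn(95)=+, sgn(-209)=−, so +1.
(a,b)_2: α=-10, β=-12; u≡7, v≡7 (mod 8); ε(u)ε(v)=1·1, αω(v)=-10·0, βω(u)=-12·0; sum ≡ 1  ⇒  -1.
(a,b)_5: α=1, u≡1; β=2, v≡1 (mod 5); (1|5)=+1, (1|5)=+1; sign (−1)^0·+1^2·+1^1 = +1.
(a,b)_19: α=3, u≡5; β=5, v≡2 (mod 19); (5|19)=+1, (2|19)=-1; sign (−1)^1·+1^5·-1^3 = +1.
(a,b)_11: α=2, u≡2; β=3, v≡4 (mod 11); (2|11)=-1, (4|11)=+1; sign (−1)^0·-1^3·+1^2 = -1.
(a,b)_3: α=-2, u≡2; β=-4, v≡1 (mod 3); (2|3)=-1, (1|3)=+1; sign (−1)^0·-1^-4·+1^-2 = +1.
(a,b)_7: α=2, u≡1; β=4, v≡4 (mod 7); (1|7)=+1, (4|7)=+1; sign (−1)^0·+1^4·+1^2 = +1.
|Ram(95, -209)| = 2, even; anisotropic at {2, 11}.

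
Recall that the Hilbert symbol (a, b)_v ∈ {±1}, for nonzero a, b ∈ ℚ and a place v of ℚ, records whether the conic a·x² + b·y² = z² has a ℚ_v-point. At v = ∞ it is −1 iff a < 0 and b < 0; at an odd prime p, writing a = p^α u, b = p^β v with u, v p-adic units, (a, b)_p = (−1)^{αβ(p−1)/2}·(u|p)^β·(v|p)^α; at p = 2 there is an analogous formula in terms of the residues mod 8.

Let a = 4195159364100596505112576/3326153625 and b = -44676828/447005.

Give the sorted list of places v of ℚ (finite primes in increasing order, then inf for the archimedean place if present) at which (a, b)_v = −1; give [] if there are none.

(a, b) ≡ (1973055, -126635) mod (ℚ^×)²; places V = {2, 3, 5, 7, 11, 13, 19, 23, 31, 43, ∞}.
(a,b)_∞: sgn(1973055)=+, sgn(-126635)=−, so +1.
(a,b)_31: α=4, u≡26; β=1, v≡4 (mod 31); (26|31)=-1, (4|31)=+1; sign (−1)^0·-1^1·+1^4 = -1.
(a,b)_23: α=-3, u≡6; β=-2, v≡3 (mod 23); (6|23)=+1, (3|23)=+1; sign (−1)^0·+1^-2·+1^-3 = +1.
(a,b)_11: α=2, u≡7; β=0, v≡10 (mod 11); (7|11)=-1, (10|11)=-1; sign (−1)^0·-1^0·-1^2 = +1.
(a,b)_13: α=0, u≡6; β=-2, v≡2 (mod 13); (6|13)=-1, (2|13)=-1; sign (−1)^0·-1^-2·-1^0 = +1.
(a,b)_7: α=5, u≡5; β=2, v≡1 (mod 7); (5|7)=-1, (1|7)=+1; sign (−1)^0·-1^2·+1^5 = +1.
(a,b)_3: α=-7, u≡1; β=2, v≡1 (mod 3); (1|3)=+1, (1|3)=+1; sign (−1)^0·+1^2·+1^-7 = +1.
(a,b)_5: α=-3, u≡4; β=-1, v≡2 (mod 5); (4|5)=+1, (2|5)=-1; sign (−1)^0·+1^-1·-1^-3 = -1.
(a,b)_43: α=3, u≡31; β=1, v≡20 (mod 43); (31|43)=+1, (20|43)=-1; sign (−1)^1·+1^1·-1^3 = +1.
(a,b)_2: α=12, β=2; u≡7, v≡5 (mod 8); ε(u)ε(v)=1·0, αω(v)=12·1, βω(u)=2·0; sum ≡ 0  ⇒  +1.
(a,b)_19: α=3, u≡15; β=1, v≡6 (mod 19); (15|19)=-1, (6|19)=+1; sign (−1)^1·-1^1·+1^3 = +1.
(1973055, -126635 / ℚ) ramifies at {5, 31}: a division algebra.

[5, 31]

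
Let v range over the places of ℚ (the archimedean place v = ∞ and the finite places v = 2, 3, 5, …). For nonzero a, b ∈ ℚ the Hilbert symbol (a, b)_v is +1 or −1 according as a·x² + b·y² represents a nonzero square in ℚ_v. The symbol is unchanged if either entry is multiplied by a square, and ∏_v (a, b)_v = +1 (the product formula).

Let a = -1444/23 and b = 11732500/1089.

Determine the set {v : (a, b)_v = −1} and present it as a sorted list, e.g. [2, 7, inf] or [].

Mod squares: a ≡ -23, b ≡ 13. Check v ∈ {∞, 2, 3, 5, 11, 13, 19, 23}.
v=19: a=19^2·(≡18), b=19^2·(≡8) mod 19; (18|19)=-1, (8|19)=-1; (−1)^{2·2·9}·(-1)^2·(-1)^2 = +1.
v=∞: -23 < 0 and 13 > 0  ⇒  (a,b)_∞ = +1.
v=2: v_2(a)=2, v_2(b)=2; units ≡ 1, 5 (mod 8); ε·ε+αω+βω = 0·0+2·1+2·0 ≡ 0  ⇒  (a,b)_2 = +1.
v=11: a=11^0·(≡8), b=11^-2·(≡6) mod 11; (8|11)=-1, (6|11)=-1; (−1)^{0·-2·5}·(-1)^-2·(-1)^0 = +1.
v=3: a=3^0·(≡1), b=3^-2·(≡1) mod 3; (1|3)=+1, (1|3)=+1; (−1)^{0·-2·1}·(+1)^-2·(+1)^0 = +1.
v=5: a=5^0·(≡2), b=5^4·(≡3) mod 5; (2|5)=-1, (3|5)=-1; (−1)^{0·4·2}·(-1)^4·(-1)^0 = +1.
v=13: a=13^0·(≡9), b=13^1·(≡4) mod 13; (9|13)=+1, (4|13)=+1; (−1)^{0·1·6}·(+1)^1·(+1)^0 = +1.
v=23: a=23^-1·(≡5), b=23^0·(≡2) mod 23; (5|23)=-1, (2|23)=+1; (−1)^{-1·0·11}·(-1)^0·(+1)^-1 = +1.
Every local symbol is +1, so the conic -23·x² + 13·y² = z² has ℚ_v-points for all v and hence a ℚ-point; (a, b / ℚ) ≅ M_2(ℚ).

[]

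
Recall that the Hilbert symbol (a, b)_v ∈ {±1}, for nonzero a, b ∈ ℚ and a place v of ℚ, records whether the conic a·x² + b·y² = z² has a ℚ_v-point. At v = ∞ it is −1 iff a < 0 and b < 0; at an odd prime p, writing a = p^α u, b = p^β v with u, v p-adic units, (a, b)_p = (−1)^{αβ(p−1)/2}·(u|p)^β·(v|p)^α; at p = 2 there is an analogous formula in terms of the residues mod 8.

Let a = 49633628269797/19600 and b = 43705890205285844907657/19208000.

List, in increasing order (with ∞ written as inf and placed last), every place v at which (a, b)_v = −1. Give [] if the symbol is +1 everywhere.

Mod squares: a ≡ 13, b ≡ 85. Check v ∈ {∞, 2, 3, 5, 7, 11, 13, 17, 43}.
v=43: a=43^2·(≡31), b=43^0·(≡28) mod 43; (31|43)=+1, (28|43)=-1; (−1)^{2·0·21}·(+1)^0·(-1)^2 = +1.
v=13: a=13^1·(≡12), b=13^2·(≡6) mod 13; (12|13)=+1, (6|13)=-1; (−1)^{1·2·6}·(+1)^2·(-1)^1 = -1.
v=3: a=3^10·(≡1), b=3^16·(≡1) mod 3; (1|3)=+1, (1|3)=+1; (−1)^{10·16·1}·(+1)^16·(+1)^10 = +1.
v=5: a=5^-2·(≡3), b=5^-3·(≡3) mod 5; (3|5)=-1, (3|5)=-1; (−1)^{-2·-3·2}·(-1)^-3·(-1)^-2 = -1.
v=2: v_2(a)=-4, v_2(b)=-6; units ≡ 5, 5 (mod 8); ε·ε+αω+βω = 0·0+-4·1+-6·1 ≡ 0  ⇒  (a,b)_2 = +1.
v=7: a=7^-2·(≡5), b=7^-4·(≡1) mod 7; (5|7)=-1, (1|7)=+1; (−1)^{-2·-4·3}·(-1)^-4·(+1)^-2 = +1.
v=17: a=17^2·(≡16), b=17^7·(≡5) mod 17; (16|17)=+1, (5|17)=-1; (−1)^{2·7·8}·(+1)^7·(-1)^2 = +1.
v=11: a=11^2·(≡8), b=11^4·(≡7) mod 11; (8|11)=-1, (7|11)=-1; (−1)^{2·4·5}·(-1)^4·(-1)^2 = +1.
v=∞: 13 > 0 and 85 > 0  ⇒  (a,b)_∞ = +1.
(13, 85 / ℚ) ramifies at {5, 13}: a division algebra.

[5, 13]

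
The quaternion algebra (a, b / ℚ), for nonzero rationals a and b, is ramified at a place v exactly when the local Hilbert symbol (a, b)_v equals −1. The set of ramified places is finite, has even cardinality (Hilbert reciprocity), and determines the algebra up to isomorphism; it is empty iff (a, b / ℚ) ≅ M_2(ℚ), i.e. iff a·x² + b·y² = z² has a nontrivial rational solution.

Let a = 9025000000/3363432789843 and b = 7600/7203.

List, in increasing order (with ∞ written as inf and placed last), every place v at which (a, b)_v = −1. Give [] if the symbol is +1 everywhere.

Mod squares: a ≡ 3, b ≡ 57. Check v ∈ {∞, 2, 3, 5, 7, 19}.
v=19: a=19^2·(≡12), b=19^1·(≡10) mod 19; (12|19)=-1, (10|19)=-1; (−1)^{2·1·9}·(-1)^1·(-1)^2 = -1.
v=2: v_2(a)=6, v_2(b)=4; units ≡ 3, 1 (mod 8); ε·ε+αω+βω = 1·0+6·0+4·1 ≡ 0  ⇒  (a,b)_2 = +1.
v=∞: 3 > 0 and 57 > 0  ⇒  (a,b)_∞ = +1.
v=5: a=5^8·(≡3), b=5^2·(≡3) mod 5; (3|5)=-1, (3|5)=-1; (−1)^{8·2·2}·(-1)^2·(-1)^8 = +1.
v=3: a=3^-5·(≡1), b=3^-1·(≡1) mod 3; (1|3)=+1, (1|3)=+1; (−1)^{-5·-1·1}·(+1)^-1·(+1)^-5 = -1.
v=7: a=7^-12·(≡6), b=7^-4·(≡4) mod 7; (6|7)=-1, (4|7)=+1; (−1)^{-12·-4·3}·(-1)^-4·(+1)^-12 = +1.
(3, 57 / ℚ) ramifies at {3, 19}: a division algebra.

[3, 19]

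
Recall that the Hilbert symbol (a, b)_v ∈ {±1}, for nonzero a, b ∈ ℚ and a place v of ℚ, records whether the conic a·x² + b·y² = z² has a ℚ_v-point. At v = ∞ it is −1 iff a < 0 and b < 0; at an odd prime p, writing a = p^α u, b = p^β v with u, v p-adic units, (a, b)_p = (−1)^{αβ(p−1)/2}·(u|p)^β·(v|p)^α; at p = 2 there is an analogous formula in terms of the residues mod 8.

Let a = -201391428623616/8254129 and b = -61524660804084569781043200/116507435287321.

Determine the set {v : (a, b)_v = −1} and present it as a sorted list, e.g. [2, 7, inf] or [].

[7, 23, 29, inf]

Mod squares: a ≡ -29, b ≡ -164703. Check v ∈ {∞, 2, 3, 5, 7, 11, 13, 17, 23, 29, 31}.
v=5: a=5^0·(≡1), b=5^2·(≡2) mod 5; (1|5)=+1, (2|5)=-1; (−1)^{0·2·2}·(+1)^2·(-1)^0 = +1.
v=11: a=11^2·(≡1), b=11^3·(≡5) mod 11; (1|11)=+1, (5|11)=+1; (−1)^{2·3·5}·(+1)^3·(+1)^2 = +1.
v=7: a=7^2·(≡6), b=7^7·(≡5) mod 7; (6|7)=-1, (5|7)=-1; (−1)^{2·7·3}·(-1)^7·(-1)^2 = -1.
v=13: a=13^-4·(≡1), b=13^-6·(≡11) mod 13; (1|13)=+1, (11|13)=-1; (−1)^{-4·-6·6}·(+1)^-6·(-1)^-4 = +1.
v=3: a=3^2·(≡1), b=3^3·(≡2) mod 3; (1|3)=+1, (2|3)=-1; (−1)^{2·3·1}·(+1)^3·(-1)^2 = +1.
v=∞: -29 < 0 and -164703 < 0  ⇒  (a,b)_∞ = -1.
v=29: a=29^1·(≡6), b=29^2·(≡17) mod 29; (6|29)=+1, (17|29)=-1; (−1)^{1·2·14}·(+1)^2·(-1)^1 = -1.
v=17: a=17^-2·(≡7), b=17^-6·(≡7) mod 17; (7|17)=-1, (7|17)=-1; (−1)^{-2·-6·8}·(-1)^-6·(-1)^-2 = +1.
v=2: v_2(a)=8, v_2(b)=18; units ≡ 3, 1 (mod 8); ε·ε+αω+βω = 1·0+8·0+18·1 ≡ 0  ⇒  (a,b)_2 = +1.
v=23: a=23^2·(≡11), b=23^3·(≡7) mod 23; (11|23)=-1, (7|23)=-1; (−1)^{2·3·11}·(-1)^3·(-1)^2 = -1.
v=31: a=31^2·(≡28), b=31^1·(≡18) mod 31; (28|31)=+1, (18|31)=+1; (−1)^{2·1·15}·(+1)^1·(+1)^2 = +1.
(-29, -164703 / ℚ) ramifies at {7, 23, 29, ∞}: a division algebra.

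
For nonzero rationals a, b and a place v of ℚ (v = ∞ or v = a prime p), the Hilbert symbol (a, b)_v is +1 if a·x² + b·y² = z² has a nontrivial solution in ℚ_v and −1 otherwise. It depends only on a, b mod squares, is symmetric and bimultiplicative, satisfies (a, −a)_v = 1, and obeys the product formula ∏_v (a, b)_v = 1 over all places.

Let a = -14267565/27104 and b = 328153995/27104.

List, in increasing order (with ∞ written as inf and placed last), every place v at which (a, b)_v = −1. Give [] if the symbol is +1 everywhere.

(a, b) ≡ (-26390, 606970) mod (ℚ^×)²; places V = {2, 3, 5, 7, 11, 13, 23, 29, ∞}.
(a,b)_13: α=1, u≡6; β=1, v≡5 (mod 13); (6|13)=-1, (5|13)=-1; sign (−1)^0·-1^1·-1^1 = +1.
(a,b)_2: α=-5, β=-5; u≡5, v≡5 (mod 8); ε(u)ε(v)=0·0, αω(v)=-5·1, βω(u)=-5·1; sum ≡ 0  ⇒  +1.
(a,b)_∞: sgn(-26390)=−, sgn(606970)=+, so +1.
(a,b)_7: α=-1, u≡3; β=-1, v≡1 (mod 7); (3|7)=-1, (1|7)=+1; sign (−1)^1·-1^-1·+1^-1 = +1.
(a,b)_3: α=2, u≡1; β=2, v≡1 (mod 3); (1|3)=+1, (1|3)=+1; sign (−1)^0·+1^2·+1^2 = +1.
(a,b)_29: α=3, u≡11; β=3, v≡8 (mod 29); (11|29)=-1, (8|29)=-1; sign (−1)^0·-1^3·-1^3 = +1.
(a,b)_5: α=1, u≡3; β=1, v≡1 (mod 5); (3|5)=-1, (1|5)=+1; sign (−1)^0·-1^1·+1^1 = -1.
(a,b)_23: α=0, u≡14; β=1, v≡9 (mod 23); (14|23)=-1, (9|23)=+1; sign (−1)^0·-1^1·+1^0 = -1.
(a,b)_11: α=-2, u≡10; β=-2, v≡1 (mod 11); (10|11)=-1, (1|11)=+1; sign (−1)^0·-1^-2·+1^-2 = +1.
Ram(-26390, 606970) = {5, 23}; no ℚ_5-point on the conic.

[5, 23]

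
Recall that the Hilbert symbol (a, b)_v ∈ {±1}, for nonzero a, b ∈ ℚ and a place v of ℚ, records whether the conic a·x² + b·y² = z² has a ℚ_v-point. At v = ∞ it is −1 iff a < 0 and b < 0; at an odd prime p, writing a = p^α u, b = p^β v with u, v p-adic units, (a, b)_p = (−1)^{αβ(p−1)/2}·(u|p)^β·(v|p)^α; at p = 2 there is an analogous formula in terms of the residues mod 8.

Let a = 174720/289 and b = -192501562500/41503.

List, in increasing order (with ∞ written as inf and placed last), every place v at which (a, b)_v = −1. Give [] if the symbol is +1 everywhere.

[3, 5, 7, 13]

(a, b) ≡ (2730, -7) mod (ℚ^×)²; places V = {2, 3, 5, 7, 11, 13, 17, ∞}.
(a,b)_5: α=1, u≡1; β=8, v≡2 (mod 5); (1|5)=+1, (2|5)=-1; sign (−1)^0·+1^8·-1^1 = -1.
(a,b)_∞: sgn(2730)=+, sgn(-7)=−, so +1.
(a,b)_11: α=0, u≡6; β=-2, v≡3 (mod 11); (6|11)=-1, (3|11)=+1; sign (−1)^0·-1^-2·+1^0 = +1.
(a,b)_7: α=1, u≡6; β=-3, v≡6 (mod 7); (6|7)=-1, (6|7)=-1; sign (−1)^1·-1^-3·-1^1 = -1.
(a,b)_3: α=1, u≡1; β=6, v≡2 (mod 3); (1|3)=+1, (2|3)=-1; sign (−1)^0·+1^6·-1^1 = -1.
(a,b)_2: α=7, β=2; u≡5, v≡1 (mod 8); ε(u)ε(v)=0·0, αω(v)=7·0, βω(u)=2·1; sum ≡ 0  ⇒  +1.
(a,b)_17: α=-2, u≡11; β=0, v≡7 (mod 17); (11|17)=-1, (7|17)=-1; sign (−1)^0·-1^0·-1^-2 = +1.
(a,b)_13: α=1, u≡8; β=2, v≡5 (mod 13); (8|13)=-1, (5|13)=-1; sign (−1)^0·-1^2·-1^1 = -1.
(2730, -7 / ℚ) ramifies at {3, 5, 7, 13}: a division algebra.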